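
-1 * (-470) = 470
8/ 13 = 0.62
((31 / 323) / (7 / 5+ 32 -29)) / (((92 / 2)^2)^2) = 155 / 31816802336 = 0.00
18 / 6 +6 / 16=27 / 8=3.38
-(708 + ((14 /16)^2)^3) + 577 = -34458513 /262144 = -131.45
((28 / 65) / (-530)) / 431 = -0.00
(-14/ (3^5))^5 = -0.00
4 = 4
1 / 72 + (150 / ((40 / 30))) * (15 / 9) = 13501 / 72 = 187.51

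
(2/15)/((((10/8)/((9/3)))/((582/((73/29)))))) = 135024/1825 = 73.99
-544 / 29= -18.76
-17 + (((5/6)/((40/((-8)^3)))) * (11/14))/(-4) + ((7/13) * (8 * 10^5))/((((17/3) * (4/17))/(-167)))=-14729404069/273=-53953861.06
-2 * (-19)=38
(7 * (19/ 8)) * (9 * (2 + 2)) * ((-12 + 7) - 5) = -5985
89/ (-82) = -89/ 82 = -1.09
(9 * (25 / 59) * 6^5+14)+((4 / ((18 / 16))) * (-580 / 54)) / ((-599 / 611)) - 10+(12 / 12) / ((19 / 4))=4845707205520 / 163169397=29697.40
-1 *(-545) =545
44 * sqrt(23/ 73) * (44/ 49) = 1936 * sqrt(1679)/ 3577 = 22.18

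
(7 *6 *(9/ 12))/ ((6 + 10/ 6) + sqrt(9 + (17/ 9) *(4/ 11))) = 1771/ 360-7 *sqrt(10549)/ 360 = 2.92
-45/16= -2.81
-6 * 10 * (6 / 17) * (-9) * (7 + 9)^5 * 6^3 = 733835427840 / 17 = 43166789872.94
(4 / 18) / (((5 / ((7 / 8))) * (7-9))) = -7 / 360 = -0.02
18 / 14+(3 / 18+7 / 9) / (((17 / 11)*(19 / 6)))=590 / 399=1.48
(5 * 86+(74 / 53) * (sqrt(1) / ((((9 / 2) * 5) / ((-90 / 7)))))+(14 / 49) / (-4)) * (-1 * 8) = -1273660 / 371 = -3433.05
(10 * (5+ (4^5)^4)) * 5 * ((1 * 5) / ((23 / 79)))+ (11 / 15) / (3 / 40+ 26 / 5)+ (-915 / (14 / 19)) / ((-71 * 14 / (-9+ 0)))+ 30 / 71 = 191286824059174136491969 / 202603044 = 944145854290195.84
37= 37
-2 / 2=-1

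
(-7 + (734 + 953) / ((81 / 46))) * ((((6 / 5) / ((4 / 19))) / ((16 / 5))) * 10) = 16940.57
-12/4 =-3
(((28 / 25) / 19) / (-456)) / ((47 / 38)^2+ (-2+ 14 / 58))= 58 / 102675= 0.00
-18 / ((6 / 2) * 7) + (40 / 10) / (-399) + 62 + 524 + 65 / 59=13800547 / 23541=586.23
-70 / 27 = -2.59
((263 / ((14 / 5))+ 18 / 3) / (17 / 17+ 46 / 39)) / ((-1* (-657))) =18187 / 260610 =0.07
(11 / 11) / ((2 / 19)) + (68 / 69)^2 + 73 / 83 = 8970787 / 790326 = 11.35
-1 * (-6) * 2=12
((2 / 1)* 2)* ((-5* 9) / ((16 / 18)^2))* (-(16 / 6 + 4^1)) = 6075 / 4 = 1518.75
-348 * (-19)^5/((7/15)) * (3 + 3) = 77551420680/7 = 11078774382.86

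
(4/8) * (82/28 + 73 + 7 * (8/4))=1259/28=44.96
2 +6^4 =1298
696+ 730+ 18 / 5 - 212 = 6088 / 5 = 1217.60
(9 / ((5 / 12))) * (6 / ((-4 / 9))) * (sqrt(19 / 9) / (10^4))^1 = -243 * sqrt(19) / 25000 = -0.04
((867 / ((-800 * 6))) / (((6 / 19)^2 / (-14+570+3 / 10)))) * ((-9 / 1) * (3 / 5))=1741146681 / 320000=5441.08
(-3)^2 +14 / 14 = 10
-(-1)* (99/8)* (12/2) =297/4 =74.25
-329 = -329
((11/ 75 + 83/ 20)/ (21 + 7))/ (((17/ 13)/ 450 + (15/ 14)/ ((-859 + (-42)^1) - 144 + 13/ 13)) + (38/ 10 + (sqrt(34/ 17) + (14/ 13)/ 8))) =0.03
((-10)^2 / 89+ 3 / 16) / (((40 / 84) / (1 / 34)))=39207 / 484160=0.08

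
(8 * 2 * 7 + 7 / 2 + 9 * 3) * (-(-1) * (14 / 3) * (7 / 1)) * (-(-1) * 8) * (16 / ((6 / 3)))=297920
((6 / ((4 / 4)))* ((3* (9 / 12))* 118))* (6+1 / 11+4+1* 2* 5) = 352053 / 11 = 32004.82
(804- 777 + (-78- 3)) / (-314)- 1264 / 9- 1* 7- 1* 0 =-208096 / 1413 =-147.27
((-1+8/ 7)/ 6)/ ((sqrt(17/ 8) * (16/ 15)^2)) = 75 * sqrt(34)/ 30464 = 0.01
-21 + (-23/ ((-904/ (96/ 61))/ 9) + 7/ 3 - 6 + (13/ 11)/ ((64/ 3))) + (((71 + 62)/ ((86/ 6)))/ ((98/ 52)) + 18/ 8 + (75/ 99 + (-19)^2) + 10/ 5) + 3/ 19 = 9625602028157/ 27752431168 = 346.84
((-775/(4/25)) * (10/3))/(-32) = 96875/192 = 504.56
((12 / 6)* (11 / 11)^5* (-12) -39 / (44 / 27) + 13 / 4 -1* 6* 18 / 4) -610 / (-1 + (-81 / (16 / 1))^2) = -2675701 / 27742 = -96.45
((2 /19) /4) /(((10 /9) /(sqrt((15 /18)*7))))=3*sqrt(210) /760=0.06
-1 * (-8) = 8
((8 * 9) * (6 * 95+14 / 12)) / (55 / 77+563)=143934 / 1973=72.95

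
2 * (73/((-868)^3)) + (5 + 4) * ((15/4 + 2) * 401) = 20751.75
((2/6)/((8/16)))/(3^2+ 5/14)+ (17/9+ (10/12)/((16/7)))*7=597821/37728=15.85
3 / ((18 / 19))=19 / 6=3.17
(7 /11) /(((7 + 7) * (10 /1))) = 1 /220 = 0.00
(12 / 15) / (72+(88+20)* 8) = 1 / 1170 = 0.00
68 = 68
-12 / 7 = -1.71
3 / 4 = 0.75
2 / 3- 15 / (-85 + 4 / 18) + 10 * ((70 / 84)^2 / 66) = 860051 / 906444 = 0.95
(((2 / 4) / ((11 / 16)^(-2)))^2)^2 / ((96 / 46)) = 4930254263 / 3298534883328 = 0.00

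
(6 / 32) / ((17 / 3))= 9 / 272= 0.03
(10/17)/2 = 5/17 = 0.29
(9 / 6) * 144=216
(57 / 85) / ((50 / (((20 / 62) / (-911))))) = -57 / 12002425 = -0.00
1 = 1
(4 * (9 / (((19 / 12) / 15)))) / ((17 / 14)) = 90720 / 323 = 280.87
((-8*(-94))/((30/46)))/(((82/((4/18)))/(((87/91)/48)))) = 31349/503685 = 0.06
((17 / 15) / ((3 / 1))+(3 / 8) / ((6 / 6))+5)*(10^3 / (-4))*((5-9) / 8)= 51775 / 72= 719.10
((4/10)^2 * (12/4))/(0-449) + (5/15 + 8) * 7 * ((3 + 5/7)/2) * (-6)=-7296262/11225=-650.00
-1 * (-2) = 2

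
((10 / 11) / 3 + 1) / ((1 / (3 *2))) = 86 / 11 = 7.82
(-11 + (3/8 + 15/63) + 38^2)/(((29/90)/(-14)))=-3612705/58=-62288.02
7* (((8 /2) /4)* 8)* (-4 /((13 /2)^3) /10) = -896 /10985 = -0.08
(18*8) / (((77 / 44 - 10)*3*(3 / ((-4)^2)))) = -1024 / 33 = -31.03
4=4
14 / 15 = 0.93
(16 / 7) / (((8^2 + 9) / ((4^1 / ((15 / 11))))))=704 / 7665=0.09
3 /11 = 0.27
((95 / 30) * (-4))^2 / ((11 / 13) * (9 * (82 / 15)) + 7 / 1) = 93860 / 28449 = 3.30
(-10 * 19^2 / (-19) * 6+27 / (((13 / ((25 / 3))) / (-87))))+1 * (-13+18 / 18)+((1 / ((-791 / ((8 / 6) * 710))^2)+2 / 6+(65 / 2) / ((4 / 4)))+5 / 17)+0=-854234270585 / 2488959018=-343.21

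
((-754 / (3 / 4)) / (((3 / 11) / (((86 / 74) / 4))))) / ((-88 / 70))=567385 / 666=851.93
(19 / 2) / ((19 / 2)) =1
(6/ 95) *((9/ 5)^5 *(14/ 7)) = 708588/ 296875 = 2.39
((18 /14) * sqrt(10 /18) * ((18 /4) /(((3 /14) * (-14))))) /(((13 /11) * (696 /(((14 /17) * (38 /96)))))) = -0.00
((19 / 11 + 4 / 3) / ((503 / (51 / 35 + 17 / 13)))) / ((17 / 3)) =7474 / 2517515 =0.00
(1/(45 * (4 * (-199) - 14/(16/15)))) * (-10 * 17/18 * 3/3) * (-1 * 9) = -136/58257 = -0.00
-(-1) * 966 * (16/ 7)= 2208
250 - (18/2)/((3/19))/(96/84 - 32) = 18133/72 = 251.85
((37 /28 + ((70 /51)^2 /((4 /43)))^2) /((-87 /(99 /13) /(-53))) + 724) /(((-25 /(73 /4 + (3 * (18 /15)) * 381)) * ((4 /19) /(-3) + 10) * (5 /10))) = -363744616432634987 /12338223246000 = -29481.12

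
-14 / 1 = -14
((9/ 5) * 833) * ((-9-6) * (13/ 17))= -17199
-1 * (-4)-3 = 1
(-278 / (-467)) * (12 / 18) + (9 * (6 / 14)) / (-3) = -8717 / 9807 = -0.89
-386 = -386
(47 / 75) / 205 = 47 / 15375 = 0.00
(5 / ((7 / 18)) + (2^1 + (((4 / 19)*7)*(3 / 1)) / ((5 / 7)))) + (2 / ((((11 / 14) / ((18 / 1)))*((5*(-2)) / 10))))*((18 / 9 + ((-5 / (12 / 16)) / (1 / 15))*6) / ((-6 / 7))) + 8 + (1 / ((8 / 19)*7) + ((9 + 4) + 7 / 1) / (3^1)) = -5605589651 / 175560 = -31929.77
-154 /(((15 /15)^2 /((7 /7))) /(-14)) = 2156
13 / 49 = 0.27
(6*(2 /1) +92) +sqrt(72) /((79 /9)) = 54*sqrt(2) /79 +104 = 104.97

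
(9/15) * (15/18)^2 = 5/12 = 0.42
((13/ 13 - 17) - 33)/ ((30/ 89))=-4361/ 30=-145.37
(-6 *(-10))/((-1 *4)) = -15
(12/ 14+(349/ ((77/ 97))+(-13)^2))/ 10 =23466/ 385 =60.95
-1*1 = -1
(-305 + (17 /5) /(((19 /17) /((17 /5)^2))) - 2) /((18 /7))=-105.71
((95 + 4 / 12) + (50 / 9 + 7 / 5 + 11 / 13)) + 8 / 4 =61504 / 585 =105.14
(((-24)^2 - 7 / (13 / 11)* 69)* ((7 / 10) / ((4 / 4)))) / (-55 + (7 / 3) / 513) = -4686255 / 2200588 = -2.13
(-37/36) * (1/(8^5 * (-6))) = 37/7077888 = 0.00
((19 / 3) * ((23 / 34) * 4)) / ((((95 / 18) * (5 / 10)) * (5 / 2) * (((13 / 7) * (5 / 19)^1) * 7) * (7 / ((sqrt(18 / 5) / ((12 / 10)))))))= 10488 * sqrt(10) / 193375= 0.17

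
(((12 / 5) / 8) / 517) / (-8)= -0.00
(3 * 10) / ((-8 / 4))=-15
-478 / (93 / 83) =-39674 / 93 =-426.60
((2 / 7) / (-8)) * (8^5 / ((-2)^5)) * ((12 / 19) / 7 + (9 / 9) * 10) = 343552 / 931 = 369.01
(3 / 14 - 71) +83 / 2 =-205 / 7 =-29.29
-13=-13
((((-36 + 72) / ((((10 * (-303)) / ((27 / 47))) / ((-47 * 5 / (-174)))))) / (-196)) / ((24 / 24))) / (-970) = -0.00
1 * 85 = 85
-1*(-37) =37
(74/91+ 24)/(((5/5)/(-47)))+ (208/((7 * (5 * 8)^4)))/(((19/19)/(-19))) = -16980163211/14560000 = -1166.22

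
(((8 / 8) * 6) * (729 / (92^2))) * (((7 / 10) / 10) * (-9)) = -0.33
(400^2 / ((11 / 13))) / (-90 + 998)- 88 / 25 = 12780264 / 62425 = 204.73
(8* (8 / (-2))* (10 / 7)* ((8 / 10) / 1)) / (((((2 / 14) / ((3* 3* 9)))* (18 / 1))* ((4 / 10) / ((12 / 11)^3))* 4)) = -1244160 / 1331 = -934.76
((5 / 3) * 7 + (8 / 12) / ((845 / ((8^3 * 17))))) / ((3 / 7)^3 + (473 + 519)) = 5371723 / 287539135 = 0.02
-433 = -433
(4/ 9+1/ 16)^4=28398241/ 429981696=0.07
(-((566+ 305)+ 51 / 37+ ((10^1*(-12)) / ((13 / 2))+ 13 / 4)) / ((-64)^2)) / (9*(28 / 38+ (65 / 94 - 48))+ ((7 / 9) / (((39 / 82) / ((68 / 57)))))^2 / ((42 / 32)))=7159952382766677 / 14241439997078708224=0.00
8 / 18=0.44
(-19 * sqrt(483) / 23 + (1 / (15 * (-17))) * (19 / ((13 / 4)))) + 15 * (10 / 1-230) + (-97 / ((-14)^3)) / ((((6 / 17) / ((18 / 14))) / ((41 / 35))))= -2941648787011 / 891443280-19 * sqrt(483) / 23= -3318.03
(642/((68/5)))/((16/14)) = 11235/272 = 41.31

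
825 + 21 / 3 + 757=1589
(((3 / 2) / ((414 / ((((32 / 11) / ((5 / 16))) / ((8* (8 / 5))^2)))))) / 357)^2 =25 / 75183050105856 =0.00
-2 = -2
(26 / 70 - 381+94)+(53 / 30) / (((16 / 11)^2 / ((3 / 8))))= -41046181 / 143360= -286.32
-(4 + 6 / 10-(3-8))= -9.60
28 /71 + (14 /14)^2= 99 /71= 1.39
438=438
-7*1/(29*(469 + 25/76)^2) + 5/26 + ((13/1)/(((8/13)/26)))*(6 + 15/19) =135945670358590555/36453296677772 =3729.31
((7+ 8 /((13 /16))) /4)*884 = 3723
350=350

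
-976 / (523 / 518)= -505568 / 523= -966.67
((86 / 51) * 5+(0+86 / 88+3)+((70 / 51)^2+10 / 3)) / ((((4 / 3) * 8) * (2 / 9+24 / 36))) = 6051525 / 3255296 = 1.86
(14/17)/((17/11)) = 154/289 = 0.53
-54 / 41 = -1.32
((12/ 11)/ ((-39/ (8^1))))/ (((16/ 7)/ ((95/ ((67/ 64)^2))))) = -5447680/ 641927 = -8.49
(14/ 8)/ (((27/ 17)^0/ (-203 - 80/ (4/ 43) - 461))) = -2667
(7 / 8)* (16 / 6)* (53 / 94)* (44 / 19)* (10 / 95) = 16324 / 50901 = 0.32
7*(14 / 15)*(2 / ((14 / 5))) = 14 / 3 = 4.67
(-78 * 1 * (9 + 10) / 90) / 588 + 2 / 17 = 13441 / 149940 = 0.09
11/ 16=0.69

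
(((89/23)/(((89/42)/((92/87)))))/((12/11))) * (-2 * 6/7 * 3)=-264/29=-9.10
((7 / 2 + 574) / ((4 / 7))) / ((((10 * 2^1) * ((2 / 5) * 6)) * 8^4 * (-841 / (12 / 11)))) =-735 / 110231552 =-0.00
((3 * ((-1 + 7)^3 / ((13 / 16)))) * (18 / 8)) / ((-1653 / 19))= -7776 / 377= -20.63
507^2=257049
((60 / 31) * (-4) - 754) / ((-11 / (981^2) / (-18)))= -409053467772 / 341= -1199570286.72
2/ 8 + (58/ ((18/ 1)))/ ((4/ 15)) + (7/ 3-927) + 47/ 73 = -199660/ 219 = -911.69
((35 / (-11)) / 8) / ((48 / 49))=-1715 / 4224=-0.41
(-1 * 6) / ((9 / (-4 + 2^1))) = 4 / 3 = 1.33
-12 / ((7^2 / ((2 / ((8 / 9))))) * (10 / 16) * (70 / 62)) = -6696 / 8575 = -0.78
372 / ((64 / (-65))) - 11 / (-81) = -489469 / 1296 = -377.68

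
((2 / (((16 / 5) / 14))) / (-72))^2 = 0.01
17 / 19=0.89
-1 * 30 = -30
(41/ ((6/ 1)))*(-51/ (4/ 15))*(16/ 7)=-20910/ 7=-2987.14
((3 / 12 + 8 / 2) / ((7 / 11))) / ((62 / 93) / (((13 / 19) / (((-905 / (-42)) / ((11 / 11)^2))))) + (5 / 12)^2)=29172 / 92465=0.32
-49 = -49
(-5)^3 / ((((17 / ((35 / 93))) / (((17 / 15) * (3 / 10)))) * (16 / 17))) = -1.00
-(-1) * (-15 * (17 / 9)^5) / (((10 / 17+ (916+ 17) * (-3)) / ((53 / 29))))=6396455785 / 27155001411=0.24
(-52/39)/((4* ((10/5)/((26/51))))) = -13/153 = -0.08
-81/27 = -3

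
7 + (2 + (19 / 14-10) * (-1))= 247 / 14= 17.64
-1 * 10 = -10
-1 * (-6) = 6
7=7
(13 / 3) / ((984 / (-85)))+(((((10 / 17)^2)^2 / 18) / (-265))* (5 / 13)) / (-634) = -6719162977055 / 17950199018232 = -0.37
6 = 6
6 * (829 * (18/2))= 44766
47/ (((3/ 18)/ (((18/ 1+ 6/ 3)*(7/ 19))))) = 39480/ 19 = 2077.89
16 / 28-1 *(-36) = 256 / 7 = 36.57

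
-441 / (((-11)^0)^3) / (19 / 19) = -441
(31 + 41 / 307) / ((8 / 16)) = 62.27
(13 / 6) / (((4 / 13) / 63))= 3549 / 8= 443.62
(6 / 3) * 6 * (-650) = -7800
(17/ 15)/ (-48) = -17/ 720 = -0.02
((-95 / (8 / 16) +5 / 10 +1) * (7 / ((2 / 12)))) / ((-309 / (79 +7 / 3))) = 643916 / 309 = 2083.87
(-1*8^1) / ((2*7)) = -0.57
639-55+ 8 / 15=8768 / 15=584.53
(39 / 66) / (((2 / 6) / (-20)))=-390 / 11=-35.45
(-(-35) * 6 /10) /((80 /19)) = 399 /80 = 4.99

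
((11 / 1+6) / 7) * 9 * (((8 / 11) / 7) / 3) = 408 / 539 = 0.76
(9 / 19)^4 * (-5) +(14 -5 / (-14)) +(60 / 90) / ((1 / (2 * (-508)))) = -663.23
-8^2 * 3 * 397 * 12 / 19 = -914688 / 19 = -48141.47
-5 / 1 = -5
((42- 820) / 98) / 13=-389 / 637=-0.61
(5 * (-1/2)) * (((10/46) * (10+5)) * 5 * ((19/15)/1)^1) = -2375/46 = -51.63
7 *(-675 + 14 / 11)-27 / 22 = -103781 / 22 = -4717.32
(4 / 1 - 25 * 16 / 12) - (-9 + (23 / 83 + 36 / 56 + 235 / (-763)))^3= 9966994538817359 / 17771537923752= 560.84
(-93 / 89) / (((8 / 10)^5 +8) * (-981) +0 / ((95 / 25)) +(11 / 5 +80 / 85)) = 1646875 / 12870449399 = 0.00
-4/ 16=-1/ 4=-0.25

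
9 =9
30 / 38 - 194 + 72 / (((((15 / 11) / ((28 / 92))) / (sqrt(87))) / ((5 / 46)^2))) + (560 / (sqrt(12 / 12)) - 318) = 50.56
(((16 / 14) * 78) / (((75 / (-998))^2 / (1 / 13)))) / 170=7968032 / 1115625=7.14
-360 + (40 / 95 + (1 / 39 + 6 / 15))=-1330663 / 3705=-359.15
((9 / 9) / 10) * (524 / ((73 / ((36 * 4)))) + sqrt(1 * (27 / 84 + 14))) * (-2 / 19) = -10.92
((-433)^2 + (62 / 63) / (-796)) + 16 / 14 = 187490.14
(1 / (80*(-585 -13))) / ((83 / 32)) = -1 / 124085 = -0.00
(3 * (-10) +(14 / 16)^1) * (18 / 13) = -2097 / 52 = -40.33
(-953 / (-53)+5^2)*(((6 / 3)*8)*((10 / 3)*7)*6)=5102720 / 53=96277.74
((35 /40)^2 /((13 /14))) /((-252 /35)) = -0.11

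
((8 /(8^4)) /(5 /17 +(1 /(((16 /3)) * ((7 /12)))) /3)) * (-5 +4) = -119 /24448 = -0.00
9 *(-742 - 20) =-6858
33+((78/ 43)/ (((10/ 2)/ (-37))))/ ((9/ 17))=4931/ 645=7.64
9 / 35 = 0.26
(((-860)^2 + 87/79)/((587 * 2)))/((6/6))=58428487/92746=629.98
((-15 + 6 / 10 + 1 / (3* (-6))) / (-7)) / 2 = 1301 / 1260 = 1.03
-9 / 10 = -0.90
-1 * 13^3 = -2197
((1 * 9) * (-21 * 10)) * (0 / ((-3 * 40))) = 0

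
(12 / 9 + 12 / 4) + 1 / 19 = 4.39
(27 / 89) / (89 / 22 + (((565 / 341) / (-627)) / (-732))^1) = 4225681548 / 56349584867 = 0.07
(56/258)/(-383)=-28/49407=-0.00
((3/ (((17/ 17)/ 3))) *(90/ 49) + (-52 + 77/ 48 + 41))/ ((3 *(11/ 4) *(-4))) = -16781/ 77616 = -0.22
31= 31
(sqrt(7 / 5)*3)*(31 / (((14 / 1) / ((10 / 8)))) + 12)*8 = 2481*sqrt(35) / 35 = 419.37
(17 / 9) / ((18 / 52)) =442 / 81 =5.46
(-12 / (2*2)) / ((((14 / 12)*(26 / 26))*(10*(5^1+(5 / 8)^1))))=-0.05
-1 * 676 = -676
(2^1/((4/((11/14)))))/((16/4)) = 11/112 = 0.10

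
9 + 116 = 125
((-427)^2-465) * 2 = 363728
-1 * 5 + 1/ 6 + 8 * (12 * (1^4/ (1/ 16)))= 9187/ 6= 1531.17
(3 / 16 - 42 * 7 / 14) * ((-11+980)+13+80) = -176823 / 8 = -22102.88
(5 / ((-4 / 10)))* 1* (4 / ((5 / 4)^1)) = -40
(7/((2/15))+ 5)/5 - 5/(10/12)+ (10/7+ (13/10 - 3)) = 183/35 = 5.23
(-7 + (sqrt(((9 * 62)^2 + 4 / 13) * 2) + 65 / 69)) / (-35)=418 / 2415 - 4 * sqrt(6577571) / 455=-22.37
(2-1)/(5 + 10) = 1/15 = 0.07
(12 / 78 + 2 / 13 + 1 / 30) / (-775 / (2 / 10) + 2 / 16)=-532 / 6044805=-0.00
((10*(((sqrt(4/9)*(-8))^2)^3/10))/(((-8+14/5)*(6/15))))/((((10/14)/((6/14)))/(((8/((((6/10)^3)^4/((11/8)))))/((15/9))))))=-20128398.13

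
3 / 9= 1 / 3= 0.33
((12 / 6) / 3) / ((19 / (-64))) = -128 / 57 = -2.25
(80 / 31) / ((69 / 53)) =4240 / 2139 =1.98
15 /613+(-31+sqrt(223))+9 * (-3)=-35539 /613+sqrt(223)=-43.04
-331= -331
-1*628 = -628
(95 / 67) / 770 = 19 / 10318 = 0.00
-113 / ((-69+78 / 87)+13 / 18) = 58986 / 35173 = 1.68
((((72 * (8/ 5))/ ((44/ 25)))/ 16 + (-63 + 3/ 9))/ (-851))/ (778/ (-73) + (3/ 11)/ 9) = -0.01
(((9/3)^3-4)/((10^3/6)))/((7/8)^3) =8832/42875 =0.21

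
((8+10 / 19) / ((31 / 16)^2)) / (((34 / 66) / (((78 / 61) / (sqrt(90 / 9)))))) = 53374464 * sqrt(10) / 94672915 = 1.78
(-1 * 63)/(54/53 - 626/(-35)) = -116865/35068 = -3.33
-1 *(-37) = 37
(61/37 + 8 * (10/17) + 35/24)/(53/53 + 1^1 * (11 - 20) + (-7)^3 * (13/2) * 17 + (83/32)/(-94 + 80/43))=-1869160664/9069528891279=-0.00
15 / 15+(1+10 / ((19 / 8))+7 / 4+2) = 757 / 76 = 9.96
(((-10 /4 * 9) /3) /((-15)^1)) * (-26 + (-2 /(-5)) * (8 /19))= -1227 /95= -12.92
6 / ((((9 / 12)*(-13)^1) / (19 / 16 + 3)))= -67 / 26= -2.58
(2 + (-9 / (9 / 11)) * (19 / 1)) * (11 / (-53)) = 2277 / 53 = 42.96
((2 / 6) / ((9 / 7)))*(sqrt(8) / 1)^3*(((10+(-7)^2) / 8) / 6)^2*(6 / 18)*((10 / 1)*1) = 121835*sqrt(2) / 5832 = 29.54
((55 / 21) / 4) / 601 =55 / 50484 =0.00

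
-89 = -89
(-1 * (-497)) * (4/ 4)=497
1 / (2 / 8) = 4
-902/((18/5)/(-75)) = 56375/3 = 18791.67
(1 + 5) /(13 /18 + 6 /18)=108 /19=5.68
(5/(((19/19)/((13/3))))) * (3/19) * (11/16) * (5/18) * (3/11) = 325/1824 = 0.18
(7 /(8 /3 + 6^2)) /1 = 21 /116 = 0.18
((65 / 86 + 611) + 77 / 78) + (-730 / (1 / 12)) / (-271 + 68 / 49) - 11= 14051359433 / 22154847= 634.23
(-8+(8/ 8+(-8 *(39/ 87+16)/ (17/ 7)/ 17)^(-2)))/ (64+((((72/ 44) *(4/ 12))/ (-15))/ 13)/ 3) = -3520999944605/ 32650700310144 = -0.11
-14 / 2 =-7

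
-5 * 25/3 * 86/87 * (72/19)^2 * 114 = -67426.50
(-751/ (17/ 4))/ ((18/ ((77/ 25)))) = -115654/ 3825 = -30.24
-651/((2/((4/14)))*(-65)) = 1.43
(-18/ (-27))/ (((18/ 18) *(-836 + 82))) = -1/ 1131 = -0.00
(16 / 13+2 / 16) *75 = 10575 / 104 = 101.68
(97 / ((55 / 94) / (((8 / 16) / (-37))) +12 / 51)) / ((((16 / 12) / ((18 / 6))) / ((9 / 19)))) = -697527 / 290548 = -2.40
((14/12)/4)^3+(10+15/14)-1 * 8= 3.10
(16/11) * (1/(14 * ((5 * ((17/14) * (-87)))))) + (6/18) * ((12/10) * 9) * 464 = 135878672/81345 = 1670.40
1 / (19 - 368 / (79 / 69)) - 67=-1600776 / 23891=-67.00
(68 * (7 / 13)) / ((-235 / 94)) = -952 / 65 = -14.65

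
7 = 7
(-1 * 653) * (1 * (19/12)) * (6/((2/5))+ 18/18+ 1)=-210919/12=-17576.58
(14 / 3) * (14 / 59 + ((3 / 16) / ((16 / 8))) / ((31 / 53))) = 162883 / 87792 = 1.86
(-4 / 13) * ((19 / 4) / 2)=-19 / 26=-0.73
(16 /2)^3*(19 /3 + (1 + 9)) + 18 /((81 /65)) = 75394 /9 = 8377.11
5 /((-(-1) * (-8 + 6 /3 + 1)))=-1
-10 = -10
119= 119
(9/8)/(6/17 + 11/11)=153/184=0.83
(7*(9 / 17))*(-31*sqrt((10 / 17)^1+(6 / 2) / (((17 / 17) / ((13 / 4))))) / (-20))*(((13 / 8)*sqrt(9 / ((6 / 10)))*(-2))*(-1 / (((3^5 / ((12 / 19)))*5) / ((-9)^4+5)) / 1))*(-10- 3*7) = -287101633*sqrt(179265) / 4941900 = -24597.41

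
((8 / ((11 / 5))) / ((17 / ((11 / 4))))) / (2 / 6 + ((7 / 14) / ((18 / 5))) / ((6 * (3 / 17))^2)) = 116640 / 90661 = 1.29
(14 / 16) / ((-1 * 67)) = -7 / 536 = -0.01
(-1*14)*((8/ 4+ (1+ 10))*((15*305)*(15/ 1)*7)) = -87428250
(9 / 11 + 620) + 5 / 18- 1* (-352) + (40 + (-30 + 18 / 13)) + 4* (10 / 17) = 43181861 / 43758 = 986.83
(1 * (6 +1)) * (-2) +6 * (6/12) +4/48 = -131/12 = -10.92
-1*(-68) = 68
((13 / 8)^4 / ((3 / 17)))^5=26984330850510927248777671457 / 280159925619463815168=96317597.14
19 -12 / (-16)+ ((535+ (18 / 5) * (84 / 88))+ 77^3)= 100560061 / 220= 457091.19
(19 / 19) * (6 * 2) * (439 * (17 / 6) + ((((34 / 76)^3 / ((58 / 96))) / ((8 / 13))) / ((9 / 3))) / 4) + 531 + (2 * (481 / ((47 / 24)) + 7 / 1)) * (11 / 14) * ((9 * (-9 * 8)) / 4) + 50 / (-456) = -9590865735943 / 196325157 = -48851.94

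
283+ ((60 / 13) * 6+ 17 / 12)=312.11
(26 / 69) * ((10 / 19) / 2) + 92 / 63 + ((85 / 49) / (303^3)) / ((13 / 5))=12076139661307 / 7743704194863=1.56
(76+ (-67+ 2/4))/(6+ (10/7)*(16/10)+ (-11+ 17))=0.66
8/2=4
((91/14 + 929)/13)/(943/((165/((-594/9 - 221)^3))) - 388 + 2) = -308715/579604797694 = -0.00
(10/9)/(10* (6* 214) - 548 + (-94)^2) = 5/95076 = 0.00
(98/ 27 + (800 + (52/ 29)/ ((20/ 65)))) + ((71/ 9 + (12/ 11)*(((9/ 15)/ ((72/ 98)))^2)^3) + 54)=1081107573328829/ 1240272000000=871.67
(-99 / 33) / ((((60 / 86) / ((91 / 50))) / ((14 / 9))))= -27391 / 2250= -12.17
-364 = -364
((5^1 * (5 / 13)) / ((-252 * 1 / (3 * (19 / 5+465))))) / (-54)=1465 / 7371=0.20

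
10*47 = 470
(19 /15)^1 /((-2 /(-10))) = 19 /3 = 6.33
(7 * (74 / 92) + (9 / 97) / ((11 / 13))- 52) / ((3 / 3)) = -2270529 / 49082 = -46.26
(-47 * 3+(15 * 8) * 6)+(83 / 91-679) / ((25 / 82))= -3742667 / 2275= -1645.13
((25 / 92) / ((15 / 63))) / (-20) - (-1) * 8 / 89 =1075 / 32752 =0.03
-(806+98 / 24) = -9721 / 12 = -810.08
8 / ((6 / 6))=8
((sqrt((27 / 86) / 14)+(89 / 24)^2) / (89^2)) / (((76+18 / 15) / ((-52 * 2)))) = -0.00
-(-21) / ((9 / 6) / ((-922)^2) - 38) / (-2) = 2550252 / 9229483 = 0.28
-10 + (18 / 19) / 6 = -187 / 19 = -9.84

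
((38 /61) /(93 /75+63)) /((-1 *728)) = -475 /35659624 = -0.00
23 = 23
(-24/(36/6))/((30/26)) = -52/15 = -3.47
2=2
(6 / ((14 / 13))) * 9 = 351 / 7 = 50.14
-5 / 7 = -0.71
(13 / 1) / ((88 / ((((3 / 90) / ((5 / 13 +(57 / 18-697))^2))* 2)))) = 0.00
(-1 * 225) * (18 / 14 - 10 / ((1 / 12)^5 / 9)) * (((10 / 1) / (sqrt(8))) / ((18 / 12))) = 58786556625 * sqrt(2) / 7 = 11876677952.04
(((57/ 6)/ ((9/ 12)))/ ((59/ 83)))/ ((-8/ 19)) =-29963/ 708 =-42.32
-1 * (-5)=5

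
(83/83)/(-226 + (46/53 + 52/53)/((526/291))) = -13939/3135955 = -0.00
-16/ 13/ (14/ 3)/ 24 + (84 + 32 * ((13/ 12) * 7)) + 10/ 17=1518739/ 4641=327.24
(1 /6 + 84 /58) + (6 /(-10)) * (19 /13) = 8347 /11310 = 0.74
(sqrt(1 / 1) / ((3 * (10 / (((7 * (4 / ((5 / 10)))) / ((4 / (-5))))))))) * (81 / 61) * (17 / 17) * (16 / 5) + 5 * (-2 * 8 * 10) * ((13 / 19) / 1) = -3229456 / 5795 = -557.28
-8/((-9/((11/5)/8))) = 11/45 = 0.24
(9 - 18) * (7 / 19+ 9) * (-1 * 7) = 11214 / 19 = 590.21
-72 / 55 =-1.31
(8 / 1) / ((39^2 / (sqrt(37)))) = 8 * sqrt(37) / 1521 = 0.03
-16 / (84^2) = -1 / 441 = -0.00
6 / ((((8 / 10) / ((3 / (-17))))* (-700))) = 9 / 4760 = 0.00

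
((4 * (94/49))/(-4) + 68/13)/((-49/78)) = -12660/2401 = -5.27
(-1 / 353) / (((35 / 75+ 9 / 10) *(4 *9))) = -5 / 86838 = -0.00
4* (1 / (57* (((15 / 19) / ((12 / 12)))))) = 4 / 45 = 0.09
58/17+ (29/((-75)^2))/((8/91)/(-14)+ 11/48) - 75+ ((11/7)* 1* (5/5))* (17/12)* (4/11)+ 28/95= -23398945296/332084375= -70.46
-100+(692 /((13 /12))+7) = 7095 /13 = 545.77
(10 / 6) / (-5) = -0.33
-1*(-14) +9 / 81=14.11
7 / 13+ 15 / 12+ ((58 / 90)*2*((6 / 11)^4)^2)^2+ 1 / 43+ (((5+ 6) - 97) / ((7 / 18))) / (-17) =4529981847605457312137501 / 305662198025468372188100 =14.82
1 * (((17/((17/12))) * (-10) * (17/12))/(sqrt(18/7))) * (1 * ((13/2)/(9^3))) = -1105 * sqrt(14)/4374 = -0.95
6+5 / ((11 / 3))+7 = 158 / 11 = 14.36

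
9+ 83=92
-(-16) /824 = 2 /103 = 0.02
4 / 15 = 0.27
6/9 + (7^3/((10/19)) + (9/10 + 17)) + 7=10159/15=677.27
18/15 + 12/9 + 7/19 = 827/285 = 2.90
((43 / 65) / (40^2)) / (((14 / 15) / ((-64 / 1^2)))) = -129 / 4550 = -0.03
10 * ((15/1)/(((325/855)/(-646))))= -3313980/13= -254921.54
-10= -10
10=10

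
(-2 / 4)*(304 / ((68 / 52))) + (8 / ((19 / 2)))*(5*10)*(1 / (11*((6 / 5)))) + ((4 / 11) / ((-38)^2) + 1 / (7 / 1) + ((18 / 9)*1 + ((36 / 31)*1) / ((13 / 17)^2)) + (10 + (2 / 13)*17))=-715233581204 / 7427052633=-96.30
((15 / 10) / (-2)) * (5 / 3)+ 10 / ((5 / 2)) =11 / 4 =2.75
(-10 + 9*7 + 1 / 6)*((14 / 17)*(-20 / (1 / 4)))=-178640 / 51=-3502.75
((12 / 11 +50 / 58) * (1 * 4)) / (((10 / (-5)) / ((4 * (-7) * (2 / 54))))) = 34888 / 8613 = 4.05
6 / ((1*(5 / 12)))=14.40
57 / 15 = 19 / 5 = 3.80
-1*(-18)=18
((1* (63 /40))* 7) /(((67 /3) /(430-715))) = -75411 /536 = -140.69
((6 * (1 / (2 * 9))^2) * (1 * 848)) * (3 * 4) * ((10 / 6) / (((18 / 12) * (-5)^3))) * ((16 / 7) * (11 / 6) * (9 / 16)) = -18656 / 4725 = -3.95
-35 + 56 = 21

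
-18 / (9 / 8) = -16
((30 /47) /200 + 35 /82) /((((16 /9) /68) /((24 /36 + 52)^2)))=1758345581 /38540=45623.91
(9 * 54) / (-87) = -162 / 29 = -5.59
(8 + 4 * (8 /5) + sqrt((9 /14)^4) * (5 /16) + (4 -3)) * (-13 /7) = -3165461 /109760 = -28.84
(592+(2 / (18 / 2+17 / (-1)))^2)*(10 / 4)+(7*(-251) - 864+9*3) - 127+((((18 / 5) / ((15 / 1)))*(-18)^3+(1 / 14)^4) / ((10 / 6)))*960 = -1550962462019 / 1920800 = -807456.51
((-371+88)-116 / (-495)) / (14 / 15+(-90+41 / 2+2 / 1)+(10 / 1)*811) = -0.04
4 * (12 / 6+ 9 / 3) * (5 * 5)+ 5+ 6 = 511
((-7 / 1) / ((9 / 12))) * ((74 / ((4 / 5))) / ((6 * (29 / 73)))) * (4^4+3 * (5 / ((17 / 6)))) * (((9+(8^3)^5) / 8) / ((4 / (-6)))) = 7387389400844674919635 / 11832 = 624356778299921815.38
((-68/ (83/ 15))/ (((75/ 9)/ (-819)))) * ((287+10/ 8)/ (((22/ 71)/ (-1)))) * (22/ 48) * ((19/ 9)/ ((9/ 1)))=-2406199159/ 19920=-120793.13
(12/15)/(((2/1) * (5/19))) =38/25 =1.52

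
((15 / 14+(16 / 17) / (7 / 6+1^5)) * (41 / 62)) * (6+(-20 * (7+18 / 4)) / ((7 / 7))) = -223.06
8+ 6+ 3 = 17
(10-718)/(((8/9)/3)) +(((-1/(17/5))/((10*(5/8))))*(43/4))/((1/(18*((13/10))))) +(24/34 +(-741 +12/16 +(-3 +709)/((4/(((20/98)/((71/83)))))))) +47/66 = -604654506143/195171900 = -3098.06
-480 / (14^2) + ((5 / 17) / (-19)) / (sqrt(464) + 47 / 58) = -60414040250 / 24669339149 - 67280* sqrt(29) / 503455901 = -2.45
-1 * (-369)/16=369/16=23.06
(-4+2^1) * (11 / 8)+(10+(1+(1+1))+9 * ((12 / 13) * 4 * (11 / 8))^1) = 2909 / 52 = 55.94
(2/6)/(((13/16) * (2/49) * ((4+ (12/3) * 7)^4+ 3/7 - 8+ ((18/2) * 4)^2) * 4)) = 686/286612989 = 0.00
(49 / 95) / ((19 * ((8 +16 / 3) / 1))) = 147 / 72200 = 0.00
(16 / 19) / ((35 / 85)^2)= 4.97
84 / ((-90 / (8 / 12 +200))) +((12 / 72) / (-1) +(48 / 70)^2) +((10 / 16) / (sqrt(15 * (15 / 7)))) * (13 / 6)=-4123027 / 22050 +13 * sqrt(7) / 144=-186.75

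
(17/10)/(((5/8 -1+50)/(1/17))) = 4/1985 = 0.00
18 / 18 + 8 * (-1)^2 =9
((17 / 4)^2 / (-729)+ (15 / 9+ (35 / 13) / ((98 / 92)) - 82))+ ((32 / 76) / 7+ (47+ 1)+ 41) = 226466207 / 20167056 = 11.23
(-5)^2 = 25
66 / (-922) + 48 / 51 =6815 / 7837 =0.87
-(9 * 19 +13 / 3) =-526 / 3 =-175.33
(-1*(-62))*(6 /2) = 186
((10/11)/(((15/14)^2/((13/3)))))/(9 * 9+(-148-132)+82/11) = -104/5805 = -0.02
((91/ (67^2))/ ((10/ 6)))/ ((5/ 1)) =273/ 112225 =0.00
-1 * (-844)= 844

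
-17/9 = -1.89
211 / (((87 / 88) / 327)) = 2023912 / 29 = 69790.07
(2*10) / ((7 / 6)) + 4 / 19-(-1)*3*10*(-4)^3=-253052 / 133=-1902.65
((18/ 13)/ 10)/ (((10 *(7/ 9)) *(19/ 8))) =324/ 43225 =0.01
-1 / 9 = -0.11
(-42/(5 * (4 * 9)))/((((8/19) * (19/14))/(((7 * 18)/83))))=-1029/1660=-0.62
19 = 19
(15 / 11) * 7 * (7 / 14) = 4.77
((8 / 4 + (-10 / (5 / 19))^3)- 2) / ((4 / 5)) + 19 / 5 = -342931 / 5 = -68586.20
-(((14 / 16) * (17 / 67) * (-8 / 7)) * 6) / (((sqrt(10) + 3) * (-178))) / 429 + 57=48604464 / 852709 - 17 * sqrt(10) / 852709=57.00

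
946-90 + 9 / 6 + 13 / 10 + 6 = 4324 / 5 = 864.80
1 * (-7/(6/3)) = -7/2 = -3.50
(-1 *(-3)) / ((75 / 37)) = 37 / 25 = 1.48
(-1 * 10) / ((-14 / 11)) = 55 / 7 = 7.86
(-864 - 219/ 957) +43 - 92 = -291320/ 319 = -913.23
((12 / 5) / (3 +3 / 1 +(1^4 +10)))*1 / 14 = 6 / 595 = 0.01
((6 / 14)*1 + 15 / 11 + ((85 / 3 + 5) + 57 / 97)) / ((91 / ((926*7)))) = 741008350 / 291291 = 2543.88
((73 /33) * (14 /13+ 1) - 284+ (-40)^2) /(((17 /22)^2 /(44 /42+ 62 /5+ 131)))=25205066612 /78897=319468.00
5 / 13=0.38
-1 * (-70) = 70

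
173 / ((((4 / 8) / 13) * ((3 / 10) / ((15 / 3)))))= 74966.67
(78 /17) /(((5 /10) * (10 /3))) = 234 /85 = 2.75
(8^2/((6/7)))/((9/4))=896/27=33.19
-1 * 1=-1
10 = 10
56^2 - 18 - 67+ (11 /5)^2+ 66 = 78046 /25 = 3121.84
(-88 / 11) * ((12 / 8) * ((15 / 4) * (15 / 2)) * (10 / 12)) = -1125 / 4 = -281.25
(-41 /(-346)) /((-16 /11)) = -451 /5536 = -0.08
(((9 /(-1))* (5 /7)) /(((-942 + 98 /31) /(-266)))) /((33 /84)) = -185535 /40018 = -4.64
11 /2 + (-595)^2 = 708061 /2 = 354030.50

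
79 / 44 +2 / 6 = 2.13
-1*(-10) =10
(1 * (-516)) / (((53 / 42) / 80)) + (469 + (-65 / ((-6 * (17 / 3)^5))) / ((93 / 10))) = -75218334027926 / 2332825051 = -32243.45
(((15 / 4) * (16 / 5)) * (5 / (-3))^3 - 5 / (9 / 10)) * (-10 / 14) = 2750 / 63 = 43.65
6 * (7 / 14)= 3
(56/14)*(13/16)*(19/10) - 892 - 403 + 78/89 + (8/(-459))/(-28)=-14731909541/11438280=-1287.95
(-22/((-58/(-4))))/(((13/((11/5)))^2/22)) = -117128/122525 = -0.96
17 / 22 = 0.77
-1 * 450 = -450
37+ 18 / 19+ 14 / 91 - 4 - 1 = 8176 / 247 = 33.10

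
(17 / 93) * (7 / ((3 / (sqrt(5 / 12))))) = 119 * sqrt(15) / 1674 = 0.28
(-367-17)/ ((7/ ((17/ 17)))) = -384/ 7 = -54.86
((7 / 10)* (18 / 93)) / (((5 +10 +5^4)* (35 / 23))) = 69 / 496000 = 0.00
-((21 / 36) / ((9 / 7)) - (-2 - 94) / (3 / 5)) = -17329 / 108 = -160.45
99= 99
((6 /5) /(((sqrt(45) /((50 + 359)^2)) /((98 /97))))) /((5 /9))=295083684 * sqrt(5) /12125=54418.74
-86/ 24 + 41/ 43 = -1357/ 516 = -2.63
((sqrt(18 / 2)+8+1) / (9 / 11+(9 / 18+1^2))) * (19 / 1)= 1672 / 17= 98.35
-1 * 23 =-23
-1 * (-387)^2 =-149769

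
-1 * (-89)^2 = -7921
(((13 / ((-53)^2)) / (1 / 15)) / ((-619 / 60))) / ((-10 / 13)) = 0.01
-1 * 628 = -628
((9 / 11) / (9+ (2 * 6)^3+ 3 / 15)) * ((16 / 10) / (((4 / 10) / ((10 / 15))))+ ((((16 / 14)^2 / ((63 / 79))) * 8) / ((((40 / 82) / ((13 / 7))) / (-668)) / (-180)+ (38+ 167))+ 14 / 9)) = 1975377609265 / 978552196313363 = 0.00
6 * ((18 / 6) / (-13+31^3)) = 3 / 4963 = 0.00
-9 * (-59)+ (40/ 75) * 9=2679/ 5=535.80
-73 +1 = -72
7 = 7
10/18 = 0.56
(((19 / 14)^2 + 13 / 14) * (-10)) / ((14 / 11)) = -29865 / 1372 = -21.77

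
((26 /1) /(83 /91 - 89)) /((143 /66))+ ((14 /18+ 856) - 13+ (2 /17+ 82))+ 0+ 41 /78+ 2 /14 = 8616300073 /9300564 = 926.43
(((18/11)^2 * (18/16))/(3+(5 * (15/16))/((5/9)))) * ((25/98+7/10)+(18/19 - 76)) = -670532256/34358555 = -19.52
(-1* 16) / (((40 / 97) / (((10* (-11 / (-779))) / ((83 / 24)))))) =-102432 / 64657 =-1.58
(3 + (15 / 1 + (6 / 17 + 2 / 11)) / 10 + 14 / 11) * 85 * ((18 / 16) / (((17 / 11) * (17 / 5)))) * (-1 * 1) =-490275 / 4624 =-106.03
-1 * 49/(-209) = 49/209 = 0.23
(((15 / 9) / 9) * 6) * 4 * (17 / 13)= 680 / 117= 5.81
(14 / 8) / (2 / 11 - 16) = -77 / 696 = -0.11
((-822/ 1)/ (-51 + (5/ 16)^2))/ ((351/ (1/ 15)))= 70144/ 22869405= 0.00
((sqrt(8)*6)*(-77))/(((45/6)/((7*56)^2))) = -94657024*sqrt(2)/5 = -26773049.42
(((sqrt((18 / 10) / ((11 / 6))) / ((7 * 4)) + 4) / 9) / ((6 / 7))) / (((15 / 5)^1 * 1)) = sqrt(330) / 11880 + 14 / 81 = 0.17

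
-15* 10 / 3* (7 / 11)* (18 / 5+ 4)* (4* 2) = -21280 / 11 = -1934.55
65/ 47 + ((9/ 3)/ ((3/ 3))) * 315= 946.38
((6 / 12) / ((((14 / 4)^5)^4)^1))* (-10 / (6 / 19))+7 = 1675637592200044661 / 239376798892836003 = 7.00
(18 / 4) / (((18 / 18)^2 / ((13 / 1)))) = 117 / 2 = 58.50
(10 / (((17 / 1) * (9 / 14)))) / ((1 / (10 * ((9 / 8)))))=175 / 17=10.29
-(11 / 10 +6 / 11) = -181 / 110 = -1.65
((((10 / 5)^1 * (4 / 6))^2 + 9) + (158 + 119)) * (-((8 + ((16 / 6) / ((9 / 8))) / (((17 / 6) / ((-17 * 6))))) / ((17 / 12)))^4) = -1920842114007040 / 751689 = -2555368129.65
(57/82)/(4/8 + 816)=0.00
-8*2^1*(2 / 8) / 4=-1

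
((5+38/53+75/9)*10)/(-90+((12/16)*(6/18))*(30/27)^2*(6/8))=-160848/102767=-1.57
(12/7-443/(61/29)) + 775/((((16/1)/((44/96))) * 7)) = -33731623/163968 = -205.72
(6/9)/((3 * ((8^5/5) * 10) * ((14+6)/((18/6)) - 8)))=-1/393216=-0.00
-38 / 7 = -5.43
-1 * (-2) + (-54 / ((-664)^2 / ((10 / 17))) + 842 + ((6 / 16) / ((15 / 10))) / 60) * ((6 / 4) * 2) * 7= 10355181811 / 585565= 17684.09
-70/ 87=-0.80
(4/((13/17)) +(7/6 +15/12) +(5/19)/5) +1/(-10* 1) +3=157093/14820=10.60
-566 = -566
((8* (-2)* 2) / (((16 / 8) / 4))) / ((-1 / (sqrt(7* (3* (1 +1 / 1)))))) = 64* sqrt(42) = 414.77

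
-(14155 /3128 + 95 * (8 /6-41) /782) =2755 /9384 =0.29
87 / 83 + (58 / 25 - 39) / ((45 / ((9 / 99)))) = 0.97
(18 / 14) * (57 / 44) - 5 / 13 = 5129 / 4004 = 1.28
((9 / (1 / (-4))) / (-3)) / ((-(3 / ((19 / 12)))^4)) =-130321 / 139968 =-0.93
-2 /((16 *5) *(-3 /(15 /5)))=0.02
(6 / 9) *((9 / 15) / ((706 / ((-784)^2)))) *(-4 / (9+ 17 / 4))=-9834496 / 93545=-105.13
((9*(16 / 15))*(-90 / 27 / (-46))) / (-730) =-0.00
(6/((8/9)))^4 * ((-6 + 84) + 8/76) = 197164611/1216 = 162141.95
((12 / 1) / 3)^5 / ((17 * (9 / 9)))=60.24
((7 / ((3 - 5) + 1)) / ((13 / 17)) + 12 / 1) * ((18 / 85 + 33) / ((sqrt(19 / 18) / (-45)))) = -2820177 * sqrt(38) / 4199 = -4140.21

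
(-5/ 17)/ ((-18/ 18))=5/ 17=0.29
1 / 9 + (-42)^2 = 15877 / 9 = 1764.11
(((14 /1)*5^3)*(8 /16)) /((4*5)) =175 /4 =43.75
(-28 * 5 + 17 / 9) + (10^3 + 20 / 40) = 15523 / 18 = 862.39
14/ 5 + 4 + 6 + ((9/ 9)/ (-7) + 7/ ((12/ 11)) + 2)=8851/ 420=21.07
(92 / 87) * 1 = 92 / 87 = 1.06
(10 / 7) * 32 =45.71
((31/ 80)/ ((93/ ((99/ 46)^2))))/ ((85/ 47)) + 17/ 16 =15441649/ 14388800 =1.07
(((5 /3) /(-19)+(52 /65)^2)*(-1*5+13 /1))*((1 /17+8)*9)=2587656 /8075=320.45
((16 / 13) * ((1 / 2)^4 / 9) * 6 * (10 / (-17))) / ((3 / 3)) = -20 / 663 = -0.03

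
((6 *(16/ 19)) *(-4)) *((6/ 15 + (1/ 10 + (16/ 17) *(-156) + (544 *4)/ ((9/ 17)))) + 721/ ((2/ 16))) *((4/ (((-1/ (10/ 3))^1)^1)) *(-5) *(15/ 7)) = -27227072000/ 969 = -28098113.52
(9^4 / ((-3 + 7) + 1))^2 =43046721 / 25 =1721868.84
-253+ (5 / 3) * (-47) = -994 / 3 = -331.33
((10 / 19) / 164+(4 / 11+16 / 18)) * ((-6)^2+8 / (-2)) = 3098992 / 77121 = 40.18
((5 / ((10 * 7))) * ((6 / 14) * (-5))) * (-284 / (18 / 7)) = 355 / 21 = 16.90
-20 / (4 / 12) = -60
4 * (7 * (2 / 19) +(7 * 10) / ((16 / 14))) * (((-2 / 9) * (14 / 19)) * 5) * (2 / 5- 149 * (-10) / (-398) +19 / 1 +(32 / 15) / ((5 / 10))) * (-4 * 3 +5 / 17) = 412872040 / 8721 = 47342.28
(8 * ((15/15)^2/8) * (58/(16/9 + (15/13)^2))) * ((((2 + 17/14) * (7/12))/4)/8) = 661635/605312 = 1.09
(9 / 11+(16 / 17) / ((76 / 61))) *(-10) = -55910 / 3553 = -15.74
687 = 687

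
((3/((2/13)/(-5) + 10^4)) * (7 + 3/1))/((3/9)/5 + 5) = 1625/2744436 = 0.00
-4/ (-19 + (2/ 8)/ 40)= 640/ 3039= 0.21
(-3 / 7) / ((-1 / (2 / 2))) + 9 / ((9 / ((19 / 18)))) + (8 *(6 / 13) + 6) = 11.18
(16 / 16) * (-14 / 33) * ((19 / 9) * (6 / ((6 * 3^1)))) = -266 / 891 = -0.30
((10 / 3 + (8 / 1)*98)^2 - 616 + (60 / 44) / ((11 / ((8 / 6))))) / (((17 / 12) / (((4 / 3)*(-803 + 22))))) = -766111220480 / 1683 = -455205716.27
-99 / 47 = -2.11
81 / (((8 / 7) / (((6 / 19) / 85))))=1701 / 6460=0.26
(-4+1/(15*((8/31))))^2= 201601/14400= 14.00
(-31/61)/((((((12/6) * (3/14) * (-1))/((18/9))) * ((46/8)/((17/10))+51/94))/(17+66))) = 2055827/40992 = 50.15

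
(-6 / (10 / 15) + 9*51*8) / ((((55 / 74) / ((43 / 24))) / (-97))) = -17130297 / 20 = -856514.85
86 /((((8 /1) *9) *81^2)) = 43 /236196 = 0.00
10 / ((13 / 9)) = 6.92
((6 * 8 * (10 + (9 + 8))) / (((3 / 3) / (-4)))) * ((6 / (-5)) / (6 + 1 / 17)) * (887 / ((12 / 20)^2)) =2529758.45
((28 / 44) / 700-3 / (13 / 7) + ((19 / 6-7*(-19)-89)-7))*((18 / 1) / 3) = 1653889 / 7150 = 231.31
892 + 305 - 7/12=14357/12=1196.42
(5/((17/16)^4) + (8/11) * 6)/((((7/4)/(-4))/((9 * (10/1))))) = -10963422720/6431117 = -1704.75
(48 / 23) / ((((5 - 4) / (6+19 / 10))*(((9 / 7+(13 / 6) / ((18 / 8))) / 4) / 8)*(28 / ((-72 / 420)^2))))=14743296 / 59871875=0.25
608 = 608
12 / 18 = 2 / 3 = 0.67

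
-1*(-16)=16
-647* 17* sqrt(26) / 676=-10999* sqrt(26) / 676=-82.96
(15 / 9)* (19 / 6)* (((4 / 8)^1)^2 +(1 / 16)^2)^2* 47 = 18864625 / 1179648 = 15.99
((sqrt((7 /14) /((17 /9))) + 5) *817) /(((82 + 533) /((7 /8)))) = 6.41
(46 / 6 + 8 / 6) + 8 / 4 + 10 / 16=93 / 8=11.62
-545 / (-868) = 545 / 868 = 0.63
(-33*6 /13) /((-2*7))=99 /91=1.09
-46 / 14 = -3.29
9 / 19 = 0.47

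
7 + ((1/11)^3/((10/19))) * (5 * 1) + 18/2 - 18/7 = 250361/18634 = 13.44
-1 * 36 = -36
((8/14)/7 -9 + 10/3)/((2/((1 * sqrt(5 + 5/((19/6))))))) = -4105 * sqrt(95)/5586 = -7.16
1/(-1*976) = -1/976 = -0.00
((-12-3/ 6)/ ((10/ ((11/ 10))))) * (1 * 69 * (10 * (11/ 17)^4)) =-55562595/ 334084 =-166.31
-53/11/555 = -53/6105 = -0.01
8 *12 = 96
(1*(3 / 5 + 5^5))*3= 46884 / 5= 9376.80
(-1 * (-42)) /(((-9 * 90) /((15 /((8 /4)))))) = -7 /18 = -0.39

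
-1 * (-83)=83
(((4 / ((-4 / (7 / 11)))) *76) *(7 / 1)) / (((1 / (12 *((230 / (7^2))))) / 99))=-1887840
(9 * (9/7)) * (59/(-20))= -4779/140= -34.14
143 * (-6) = -858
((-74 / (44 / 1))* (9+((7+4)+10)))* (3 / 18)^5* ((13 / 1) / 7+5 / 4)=-5365 / 266112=-0.02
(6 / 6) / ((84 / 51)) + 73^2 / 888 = 41077 / 6216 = 6.61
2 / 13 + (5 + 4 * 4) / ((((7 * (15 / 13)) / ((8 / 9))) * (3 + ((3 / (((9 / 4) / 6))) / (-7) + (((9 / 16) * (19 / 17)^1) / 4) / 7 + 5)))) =2144626 / 4378725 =0.49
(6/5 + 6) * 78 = 2808/5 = 561.60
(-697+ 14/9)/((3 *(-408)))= 6259/11016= 0.57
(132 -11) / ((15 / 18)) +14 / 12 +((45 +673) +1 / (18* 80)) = 864.37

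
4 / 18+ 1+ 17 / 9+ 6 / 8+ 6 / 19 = 2857 / 684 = 4.18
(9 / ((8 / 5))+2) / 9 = 61 / 72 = 0.85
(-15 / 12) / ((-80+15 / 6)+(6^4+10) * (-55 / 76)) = 19 / 15544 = 0.00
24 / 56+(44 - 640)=-4169 / 7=-595.57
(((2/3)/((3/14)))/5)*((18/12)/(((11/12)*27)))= 0.04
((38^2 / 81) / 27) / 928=361 / 507384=0.00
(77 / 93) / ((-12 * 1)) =-77 / 1116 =-0.07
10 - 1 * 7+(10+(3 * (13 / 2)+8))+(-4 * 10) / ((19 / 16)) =259 / 38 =6.82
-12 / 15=-4 / 5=-0.80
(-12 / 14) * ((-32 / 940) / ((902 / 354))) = 8496 / 741895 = 0.01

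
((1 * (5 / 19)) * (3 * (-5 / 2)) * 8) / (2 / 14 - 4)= 700 / 171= 4.09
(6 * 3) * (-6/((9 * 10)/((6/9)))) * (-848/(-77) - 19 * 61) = 70716/77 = 918.39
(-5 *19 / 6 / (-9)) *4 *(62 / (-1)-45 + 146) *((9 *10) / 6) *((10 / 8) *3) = 30875 / 2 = 15437.50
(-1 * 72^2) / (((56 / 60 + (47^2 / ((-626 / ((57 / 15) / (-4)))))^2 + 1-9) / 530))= -1292024577024000 / 1961586043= -658663.22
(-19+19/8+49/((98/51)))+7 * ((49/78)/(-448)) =44255/4992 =8.87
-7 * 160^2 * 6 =-1075200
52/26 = 2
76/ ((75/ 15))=76/ 5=15.20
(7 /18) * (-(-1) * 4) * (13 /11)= 182 /99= 1.84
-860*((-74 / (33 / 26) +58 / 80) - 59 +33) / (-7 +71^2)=4743889 / 332244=14.28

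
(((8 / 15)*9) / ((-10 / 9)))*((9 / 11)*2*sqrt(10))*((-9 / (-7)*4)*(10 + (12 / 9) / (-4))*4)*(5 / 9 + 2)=-6915456*sqrt(10) / 1925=-11360.31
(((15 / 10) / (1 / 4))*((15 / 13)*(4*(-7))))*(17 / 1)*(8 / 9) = -38080 / 13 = -2929.23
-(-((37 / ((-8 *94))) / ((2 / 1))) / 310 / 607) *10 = -37 / 28300768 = -0.00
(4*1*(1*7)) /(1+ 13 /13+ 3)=28 /5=5.60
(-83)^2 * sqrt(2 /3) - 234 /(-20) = 117 /10 +6889 * sqrt(6) /3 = 5636.54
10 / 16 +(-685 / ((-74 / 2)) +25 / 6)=20695 / 888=23.31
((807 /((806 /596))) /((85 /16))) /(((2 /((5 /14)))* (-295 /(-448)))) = 61564416 /2021045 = 30.46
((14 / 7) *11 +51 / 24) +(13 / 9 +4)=2129 / 72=29.57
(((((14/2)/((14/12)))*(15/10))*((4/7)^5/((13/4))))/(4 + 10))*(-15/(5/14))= -110592/218491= -0.51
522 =522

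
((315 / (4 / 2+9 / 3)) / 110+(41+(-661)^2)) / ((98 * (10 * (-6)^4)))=16021961 / 46569600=0.34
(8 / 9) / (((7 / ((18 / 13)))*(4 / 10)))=40 / 91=0.44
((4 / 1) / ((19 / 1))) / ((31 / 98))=392 / 589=0.67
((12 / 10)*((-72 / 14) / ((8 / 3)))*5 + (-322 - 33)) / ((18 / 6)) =-2566 / 21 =-122.19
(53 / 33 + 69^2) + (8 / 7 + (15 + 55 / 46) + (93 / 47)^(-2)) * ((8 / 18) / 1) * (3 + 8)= 4848.62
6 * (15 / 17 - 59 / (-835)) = 81168 / 14195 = 5.72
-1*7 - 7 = -14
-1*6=-6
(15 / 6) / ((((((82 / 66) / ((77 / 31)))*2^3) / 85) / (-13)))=-14039025 / 20336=-690.35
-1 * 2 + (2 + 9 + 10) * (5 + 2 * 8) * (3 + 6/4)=3965/2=1982.50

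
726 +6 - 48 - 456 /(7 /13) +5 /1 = -1105 /7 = -157.86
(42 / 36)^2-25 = -851 / 36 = -23.64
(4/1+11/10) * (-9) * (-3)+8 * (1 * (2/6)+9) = 6371/30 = 212.37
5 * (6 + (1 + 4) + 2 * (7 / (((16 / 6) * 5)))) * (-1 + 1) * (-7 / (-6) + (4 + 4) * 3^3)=0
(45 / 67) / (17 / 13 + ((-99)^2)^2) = 117 / 16733582722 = 0.00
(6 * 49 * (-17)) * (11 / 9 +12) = -66084.67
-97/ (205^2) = -97/ 42025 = -0.00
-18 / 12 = -3 / 2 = -1.50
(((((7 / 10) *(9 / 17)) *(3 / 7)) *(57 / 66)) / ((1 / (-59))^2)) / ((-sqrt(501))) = -595251 *sqrt(501) / 624580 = -21.33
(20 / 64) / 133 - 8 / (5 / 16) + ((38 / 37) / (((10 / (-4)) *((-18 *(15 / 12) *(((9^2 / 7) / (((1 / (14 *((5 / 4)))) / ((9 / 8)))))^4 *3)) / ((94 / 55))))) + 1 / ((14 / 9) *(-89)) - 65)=-90.60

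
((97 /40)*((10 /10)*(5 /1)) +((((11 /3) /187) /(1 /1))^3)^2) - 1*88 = -10680946695199 /140770302408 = -75.87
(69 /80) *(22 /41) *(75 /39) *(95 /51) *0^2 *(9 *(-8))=0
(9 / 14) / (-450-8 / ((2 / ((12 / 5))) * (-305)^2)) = -1395375 / 976762724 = -0.00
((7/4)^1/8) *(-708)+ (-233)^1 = -3103/8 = -387.88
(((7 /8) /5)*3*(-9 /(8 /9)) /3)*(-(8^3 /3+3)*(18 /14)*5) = 126603 /64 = 1978.17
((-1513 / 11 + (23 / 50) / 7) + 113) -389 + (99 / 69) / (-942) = -413.48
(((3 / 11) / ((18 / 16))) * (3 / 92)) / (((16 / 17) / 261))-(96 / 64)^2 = -117 / 2024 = -0.06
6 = 6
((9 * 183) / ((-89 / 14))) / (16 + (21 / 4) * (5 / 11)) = -1014552 / 72001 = -14.09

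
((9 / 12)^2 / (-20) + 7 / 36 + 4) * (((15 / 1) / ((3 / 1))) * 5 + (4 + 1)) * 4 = 11999 / 24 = 499.96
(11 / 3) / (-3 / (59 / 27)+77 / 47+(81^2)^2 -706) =2773 / 32554527363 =0.00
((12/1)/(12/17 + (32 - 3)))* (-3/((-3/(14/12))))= 238/505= 0.47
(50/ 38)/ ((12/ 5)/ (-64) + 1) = 2000/ 1463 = 1.37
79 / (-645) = -79 / 645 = -0.12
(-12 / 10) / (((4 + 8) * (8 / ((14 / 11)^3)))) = -343 / 13310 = -0.03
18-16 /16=17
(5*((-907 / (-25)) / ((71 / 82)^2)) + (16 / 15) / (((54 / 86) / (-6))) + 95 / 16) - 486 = -540709483 / 2177712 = -248.29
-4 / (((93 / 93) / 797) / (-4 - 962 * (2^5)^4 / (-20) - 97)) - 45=-803956289549 / 5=-160791257909.80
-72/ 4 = -18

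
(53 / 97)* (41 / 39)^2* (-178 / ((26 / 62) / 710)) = -349046773540 / 1917981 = -181986.56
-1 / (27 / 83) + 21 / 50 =-3583 / 1350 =-2.65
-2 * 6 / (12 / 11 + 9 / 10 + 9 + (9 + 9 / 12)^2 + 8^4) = -10560 / 3697807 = -0.00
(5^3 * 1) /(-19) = -125 /19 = -6.58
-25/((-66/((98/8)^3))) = 2941225/4224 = 696.31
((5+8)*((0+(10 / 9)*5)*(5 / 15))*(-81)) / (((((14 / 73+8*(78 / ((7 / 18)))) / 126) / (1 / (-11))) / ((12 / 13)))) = 57947400 / 4510187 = 12.85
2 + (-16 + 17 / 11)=-137 / 11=-12.45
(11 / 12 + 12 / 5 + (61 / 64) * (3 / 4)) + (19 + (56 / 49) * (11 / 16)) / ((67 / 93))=56721709 / 1800960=31.50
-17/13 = -1.31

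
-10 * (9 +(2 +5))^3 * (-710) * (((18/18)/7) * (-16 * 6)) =-2791833600/7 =-398833371.43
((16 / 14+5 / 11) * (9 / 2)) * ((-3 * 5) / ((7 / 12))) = -99630 / 539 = -184.84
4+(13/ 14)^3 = 13173/ 2744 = 4.80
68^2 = 4624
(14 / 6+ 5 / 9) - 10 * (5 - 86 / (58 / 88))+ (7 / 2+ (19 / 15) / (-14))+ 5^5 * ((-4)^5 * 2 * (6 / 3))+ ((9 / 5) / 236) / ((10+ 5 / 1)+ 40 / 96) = -1276143374937481 / 99708525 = -12798738.87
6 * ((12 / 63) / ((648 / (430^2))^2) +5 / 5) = 93055.87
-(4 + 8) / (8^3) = -3 / 128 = -0.02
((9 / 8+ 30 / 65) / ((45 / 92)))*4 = 506 / 39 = 12.97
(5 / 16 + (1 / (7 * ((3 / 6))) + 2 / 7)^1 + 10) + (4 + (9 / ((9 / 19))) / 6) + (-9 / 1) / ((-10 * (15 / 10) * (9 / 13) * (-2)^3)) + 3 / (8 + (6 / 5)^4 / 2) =18.27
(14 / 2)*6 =42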